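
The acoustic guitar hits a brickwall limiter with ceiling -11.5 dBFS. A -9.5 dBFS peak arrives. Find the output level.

-11.5 dBFS

At ∞:1, everything above -11.5 dBFS is held at the ceiling.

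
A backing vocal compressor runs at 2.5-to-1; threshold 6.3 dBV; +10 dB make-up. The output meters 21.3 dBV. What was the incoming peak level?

Stripping the +10 dB make-up gives 11.3 dBV at the gain stage.
That's 5 dB above the 6.3 dBV threshold.
Input overshoot = R × output overshoot = 12.5 dB → input = 6.3 + 12.5 = 18.8 dBV.

18.8 dBV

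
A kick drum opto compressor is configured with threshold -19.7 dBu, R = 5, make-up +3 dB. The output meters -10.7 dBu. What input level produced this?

Before make-up, the level was -10.7 − 3 = -13.7 dBu.
The compressed level sits -13.7 − (-19.7) = 6 dB over threshold.
Undo the ratio: input overshoot = 6 × 5 = 30 dB, giving input = 10.3 dBu.

10.3 dBu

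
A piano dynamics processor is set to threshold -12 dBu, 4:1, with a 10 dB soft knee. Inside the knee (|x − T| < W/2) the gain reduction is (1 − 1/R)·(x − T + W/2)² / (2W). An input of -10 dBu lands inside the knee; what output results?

x − T + W/2 = -10 − (-12) + 5 = 7.
GR = (1 − 1/4) × 7² / 20 = 0.75 × 49 / 20 = 1.8375 dB.
Output = -10 − 1.8375 = -11.8375 dBu.

-11.8375 dBu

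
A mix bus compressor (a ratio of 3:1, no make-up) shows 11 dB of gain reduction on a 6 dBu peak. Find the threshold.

-10.5 dBu

Gain reduction = 6 − (-5) = 11 dB; output overshoot = GR / (R − 1) = 11 / 2 = 5.5 dB.
Threshold = output − output overshoot = -5 − 5.5 = -10.5 dBu.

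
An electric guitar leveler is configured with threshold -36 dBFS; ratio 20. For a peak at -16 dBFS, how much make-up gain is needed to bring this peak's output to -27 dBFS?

Overshoot 20 dB → 20/20 = 1 dB after compression, so the compressed level is -36 + 1 = -35 dBFS.
Make-up = target − compressed = -27 − (-35) = 8 dB.

8 dB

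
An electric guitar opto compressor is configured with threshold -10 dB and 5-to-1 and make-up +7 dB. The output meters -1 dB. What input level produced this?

0 dB

Stripping the +7 dB make-up gives -8 dB at the gain stage.
The compressed level sits -8 − (-10) = 2 dB over threshold.
Before 5:1 compression the overshoot was 2 × 5 = 10 dB, so input = -10 + 10 = 0 dB.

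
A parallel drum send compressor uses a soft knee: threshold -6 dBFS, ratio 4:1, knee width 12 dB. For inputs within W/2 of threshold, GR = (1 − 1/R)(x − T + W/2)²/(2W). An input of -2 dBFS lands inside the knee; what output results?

x − T + W/2 = -2 − (-6) + 6 = 10.
GR = (1 − 1/4) × 10² / 24 = 0.75 × 100 / 24 = 3.125 dB.
Output = -2 − 3.125 = -5.125 dBFS.

-5.125 dBFS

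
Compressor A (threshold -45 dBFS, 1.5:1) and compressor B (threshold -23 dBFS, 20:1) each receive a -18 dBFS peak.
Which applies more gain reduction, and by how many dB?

A: GR = 27 − 27/1.5 = 9 dB.
B: GR = 5 − 5/20 = 4.75 dB.
A reduces 4.25 dB more.

A, by 4.25 dB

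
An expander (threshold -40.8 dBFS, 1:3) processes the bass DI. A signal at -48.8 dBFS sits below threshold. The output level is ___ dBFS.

Undershoot = (-40.8) − (-48.8) = 8 dB.
At 1:3, that expands to 24 dB under threshold.
Output = -40.8 − 24 = -64.8 dBFS.

-64.8 dBFS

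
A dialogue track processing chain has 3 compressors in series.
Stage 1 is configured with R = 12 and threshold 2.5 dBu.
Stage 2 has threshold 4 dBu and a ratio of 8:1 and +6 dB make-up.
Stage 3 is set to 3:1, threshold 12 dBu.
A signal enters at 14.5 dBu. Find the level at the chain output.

Stage 1: 14.5 dBu is 12 dB over 2.5 dBu; at 12:1 that becomes 1 dB over, giving 3.5 dBu.
Stage 2: 3.5 dBu ≤ 4 dBu, so stage 2 doesn't engage; make-up brings it to 9.5 dBu.
Stage 3: 9.5 dBu is at or below the 12 dBu threshold — no compression; output 9.5 dBu.

9.5 dBu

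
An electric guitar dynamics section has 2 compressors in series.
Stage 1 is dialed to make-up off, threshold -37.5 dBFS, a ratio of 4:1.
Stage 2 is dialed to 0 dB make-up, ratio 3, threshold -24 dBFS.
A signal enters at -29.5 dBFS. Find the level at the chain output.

-35.5 dBFS

Stage 1: 8 dB above -37.5 dBFS, reduced 4:1 to 2 dB above → -35.5 dBFS.
Stage 2: below threshold (-35.5 ≤ -24); passes unchanged; output -35.5 dBFS.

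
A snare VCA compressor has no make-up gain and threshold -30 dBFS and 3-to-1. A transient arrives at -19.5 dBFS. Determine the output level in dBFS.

Overshoot: -19.5 − (-30) = 10.5 dB.
3:1 compression reduces that to 10.5/3 = 3.5 dB over.
That puts the output at -26.5 dBFS.

-26.5 dBFS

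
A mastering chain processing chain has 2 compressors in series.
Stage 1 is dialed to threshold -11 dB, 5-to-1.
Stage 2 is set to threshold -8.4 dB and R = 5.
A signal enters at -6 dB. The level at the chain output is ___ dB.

-10 dB

Stage 1: -6 dB is 5 dB over -11 dB; at 5:1 that becomes 1 dB over, giving -10 dB.
Stage 2: -10 dB ≤ -8.4 dB, so stage 2 doesn't engage; output -10 dB.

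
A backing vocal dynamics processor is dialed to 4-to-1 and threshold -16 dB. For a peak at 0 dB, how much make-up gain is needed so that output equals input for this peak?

12 dB

Overshoot 16 dB → 16/4 = 4 dB after compression, so the compressed level is -16 + 4 = -12 dB.
Make-up = target − compressed = 0 − (-12) = 12 dB.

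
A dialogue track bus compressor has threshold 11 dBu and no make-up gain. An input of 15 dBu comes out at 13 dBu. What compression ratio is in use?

2:1

Input overshoot = 15 − 11 = 4 dB; output overshoot = 13 − 11 = 2 dB.
Ratio = 4 / 2 = 2.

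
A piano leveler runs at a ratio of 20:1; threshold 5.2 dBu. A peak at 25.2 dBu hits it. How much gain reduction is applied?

The signal is 20 dB above threshold.
After 20:1 compression the overshoot becomes 20/20 = 1 dB.
GR = overshoot in − overshoot out = 20 − 1 = 19 dB.

19 dB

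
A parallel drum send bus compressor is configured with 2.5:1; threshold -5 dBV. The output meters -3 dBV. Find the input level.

That's 2 dB above the -5 dBV threshold.
Before 2.5:1 compression the overshoot was 2 × 2.5 = 5 dB, so input = -5 + 5 = 0 dBV.

0 dBV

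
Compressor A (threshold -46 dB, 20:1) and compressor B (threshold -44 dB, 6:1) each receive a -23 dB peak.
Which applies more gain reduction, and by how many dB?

A, by 4.35 dB

A: 23 dB over, compressed to 1.15 dB over, so 21.85 dB of GR.
B: 21 dB over, compressed to 3.5 dB over, so 17.5 dB of GR.
A reduces 4.35 dB more.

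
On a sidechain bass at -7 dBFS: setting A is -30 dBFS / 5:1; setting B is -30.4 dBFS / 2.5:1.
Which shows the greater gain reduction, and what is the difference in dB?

A, by 4.36 dB

A: 23 dB over, compressed to 4.6 dB over, so 18.4 dB of GR.
B: 23.4 dB over, compressed to 9.36 dB over, so 14.04 dB of GR.
A applies 4.36 dB more gain reduction.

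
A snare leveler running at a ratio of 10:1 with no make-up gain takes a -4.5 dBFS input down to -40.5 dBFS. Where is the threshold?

-44.5 dBFS

Let T be the threshold. Output overshoot = (input overshoot)/R, so -40.5 − T = (-4.5 − T)/10.
10·(-40.5 − T) = -4.5 − T → 9·T = -405 − (-4.5) = -400.5.
T = -400.5/9 = -44.5 dBFS.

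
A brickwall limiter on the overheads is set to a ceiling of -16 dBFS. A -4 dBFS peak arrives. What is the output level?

At ∞:1, everything above -16 dBFS is held at the ceiling.

-16 dBFS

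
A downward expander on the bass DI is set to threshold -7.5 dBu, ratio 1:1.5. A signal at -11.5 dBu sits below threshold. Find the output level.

Undershoot = (-7.5) − (-11.5) = 4 dB.
At 1:1.5, that expands to 6 dB under threshold.
Output = -7.5 − 6 = -13.5 dBu.

-13.5 dBu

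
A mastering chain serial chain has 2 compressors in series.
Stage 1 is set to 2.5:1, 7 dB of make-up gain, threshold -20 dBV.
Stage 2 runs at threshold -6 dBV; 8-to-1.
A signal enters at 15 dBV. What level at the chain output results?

-5.125 dBV

Stage 1: overshoot 35 dB → 35/2.5 = 14 dB → -6 dBV; +7 dB make-up → 1 dBV.
Stage 2: 7 dB above -6 dBV, reduced 8:1 to 0.875 dB above → -5.125 dBV.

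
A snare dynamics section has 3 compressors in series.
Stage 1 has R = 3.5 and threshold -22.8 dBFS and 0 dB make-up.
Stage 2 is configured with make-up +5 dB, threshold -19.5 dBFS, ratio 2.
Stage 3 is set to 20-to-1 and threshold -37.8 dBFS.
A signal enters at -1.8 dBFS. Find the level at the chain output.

-36.5675 dBFS

Stage 1: overshoot 21 dB → 21/3.5 = 6 dB → -16.8 dBFS.
Stage 2: 2.7 dB above -19.5 dBFS, reduced 2:1 to 1.35 dB above → -18.15 dBFS; +5 dB make-up → -13.15 dBFS.
Stage 3: -13.15 dBFS is 24.65 dB over -37.8 dBFS; at 20:1 that becomes 1.2325 dB over, giving -36.5675 dBFS.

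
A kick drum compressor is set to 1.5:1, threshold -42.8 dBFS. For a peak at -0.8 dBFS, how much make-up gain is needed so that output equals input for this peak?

14 dB

Without make-up, output = threshold + overshoot/1.5 = -42.8 + 28 = -14.8 dBFS.
Gap to target: 14 dB.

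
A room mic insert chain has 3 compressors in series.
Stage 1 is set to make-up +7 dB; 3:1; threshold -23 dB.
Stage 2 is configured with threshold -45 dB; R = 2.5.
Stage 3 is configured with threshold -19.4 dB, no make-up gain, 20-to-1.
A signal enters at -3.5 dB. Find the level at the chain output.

-30.8 dB

Stage 1: -3.5 dB is 19.5 dB over -23 dB; at 3:1 that becomes 6.5 dB over, giving -16.5 dB; +7 dB make-up → -9.5 dB.
Stage 2: overshoot 35.5 dB → 35.5/2.5 = 14.2 dB → -30.8 dB.
Stage 3: -30.8 dB ≤ -19.4 dB, so stage 3 doesn't engage; output -30.8 dB.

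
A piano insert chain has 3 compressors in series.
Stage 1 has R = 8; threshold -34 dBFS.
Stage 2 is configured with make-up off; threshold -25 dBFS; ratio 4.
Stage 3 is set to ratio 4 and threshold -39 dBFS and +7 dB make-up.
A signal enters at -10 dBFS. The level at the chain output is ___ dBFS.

Stage 1: 24 dB above -34 dBFS, reduced 8:1 to 3 dB above → -31 dBFS.
Stage 2: -31 dBFS is at or below the -25 dBFS threshold — no compression; output -31 dBFS.
Stage 3: -31 dBFS is 8 dB over -39 dBFS; at 4:1 that becomes 2 dB over, giving -37 dBFS; +7 dB make-up → -30 dBFS.

-30 dBFS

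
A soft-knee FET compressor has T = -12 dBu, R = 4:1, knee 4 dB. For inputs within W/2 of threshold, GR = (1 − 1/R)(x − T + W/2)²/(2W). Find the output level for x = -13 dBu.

-13.09375 dBu

x − T + W/2 = -13 − (-12) + 2 = 1.
GR = (1 − 1/4) × 1² / 8 = 0.75 × 1 / 8 = 0.09375 dB.
Output = -13 − 0.09375 = -13.09375 dBu.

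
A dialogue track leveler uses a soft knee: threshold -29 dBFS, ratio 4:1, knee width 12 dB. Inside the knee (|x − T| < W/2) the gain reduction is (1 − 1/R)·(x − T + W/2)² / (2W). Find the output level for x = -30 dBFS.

-30.78125 dBFS

x − T + W/2 = -30 − (-29) + 6 = 5.
GR = (1 − 1/4) × 5² / 24 = 0.75 × 25 / 24 = 0.78125 dB.
Output = -30 − 0.78125 = -30.78125 dBFS.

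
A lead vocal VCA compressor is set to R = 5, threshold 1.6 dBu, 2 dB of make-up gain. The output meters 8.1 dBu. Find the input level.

24.1 dBu

Before make-up, the level was 8.1 − 2 = 6.1 dBu.
Post-compression overshoot = 6.1 − 1.6 = 4.5 dB.
Input overshoot = R × output overshoot = 22.5 dB → input = 1.6 + 22.5 = 24.1 dBu.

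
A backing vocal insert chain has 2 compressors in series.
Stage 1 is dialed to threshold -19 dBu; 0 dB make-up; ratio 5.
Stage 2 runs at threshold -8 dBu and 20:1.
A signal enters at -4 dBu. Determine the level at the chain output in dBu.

Stage 1: 15 dB above -19 dBu, reduced 5:1 to 3 dB above → -16 dBu.
Stage 2: below threshold (-16 ≤ -8); passes unchanged; output -16 dBu.

-16 dBu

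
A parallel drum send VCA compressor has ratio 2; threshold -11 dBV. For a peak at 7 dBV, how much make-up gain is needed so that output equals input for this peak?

The peak compresses to -11 + 18/2 = -2 dBV.
To reach 7 dBV requires 7 − (-2) = 9 dB of make-up.

9 dB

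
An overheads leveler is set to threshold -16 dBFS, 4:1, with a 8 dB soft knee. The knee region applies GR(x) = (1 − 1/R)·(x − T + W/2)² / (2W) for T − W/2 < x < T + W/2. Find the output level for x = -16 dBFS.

x − T + W/2 = -16 − (-16) + 4 = 4.
GR = (1 − 1/4) × 4² / 16 = 0.75 × 16 / 16 = 0.75 dB.
Output = -16 − 0.75 = -16.75 dBFS.

-16.75 dBFS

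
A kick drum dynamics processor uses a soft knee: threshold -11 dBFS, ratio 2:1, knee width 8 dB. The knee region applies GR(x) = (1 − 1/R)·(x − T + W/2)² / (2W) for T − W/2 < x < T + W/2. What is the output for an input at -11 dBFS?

-11.5 dBFS

x − T + W/2 = -11 − (-11) + 4 = 4.
GR = (1 − 1/2) × 4² / 16 = 0.5 × 16 / 16 = 0.5 dB.
Output = -11 − 0.5 = -11.5 dBFS.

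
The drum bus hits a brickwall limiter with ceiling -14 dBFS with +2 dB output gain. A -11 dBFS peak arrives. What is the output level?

-12 dBFS

At ∞:1, everything above -14 dBFS is held at the ceiling.
Output gain then adds 2 dB: -14 + 2 = -12 dBFS.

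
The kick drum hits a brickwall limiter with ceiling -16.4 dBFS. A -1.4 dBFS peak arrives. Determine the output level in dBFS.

-16.4 dBFS

A brickwall limiter is an ∞:1 compressor: any input above the ceiling is clamped to -16.4 dBFS.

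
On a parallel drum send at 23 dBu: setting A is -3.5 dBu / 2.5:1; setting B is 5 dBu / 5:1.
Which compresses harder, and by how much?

A, by 1.5 dB

A: GR = 26.5 − 26.5/2.5 = 15.9 dB.
B: GR = 18 − 18/5 = 14.4 dB.
Difference: 1.5 dB in favour of A.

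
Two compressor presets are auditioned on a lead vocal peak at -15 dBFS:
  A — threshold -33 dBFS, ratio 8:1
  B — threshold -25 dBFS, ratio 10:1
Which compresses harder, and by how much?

A, by 6.75 dB

A: overshoot 18 dB → output overshoot 2.25 dB → GR 15.75 dB.
B: overshoot 10 dB → output overshoot 1 dB → GR 9 dB.
A applies 6.75 dB more gain reduction.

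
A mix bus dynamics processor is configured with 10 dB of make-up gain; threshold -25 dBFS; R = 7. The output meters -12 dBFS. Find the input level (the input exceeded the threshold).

-4 dBFS

Stripping the +10 dB make-up gives -22 dBFS at the gain stage.
The compressed level sits -22 − (-25) = 3 dB over threshold.
Input overshoot = R × output overshoot = 21 dB → input = -25 + 21 = -4 dBFS.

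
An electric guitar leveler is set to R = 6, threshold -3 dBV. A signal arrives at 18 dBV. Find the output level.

18 dBV sits 21 dB over threshold.
6:1 compression reduces that to 21/6 = 3.5 dB over.
Output = -3 + 3.5 = 0.5 dBV.

0.5 dBV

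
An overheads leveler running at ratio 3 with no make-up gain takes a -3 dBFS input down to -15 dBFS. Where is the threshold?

Input is 18 dB above T (since output overshoot × R = input overshoot: (-15 − T)·3 = -3 − T gives T = -21 dBFS).
Check: -21 + (-3 − (-21))/3 = -21 + 6 = -15 dBFS. ✓

-21 dBFS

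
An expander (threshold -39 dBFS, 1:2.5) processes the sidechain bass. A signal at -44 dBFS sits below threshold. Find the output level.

The input is 5 dB below the -39 dBFS threshold.
A 1:2.5 expander multiplies undershoot by 2.5: 5 × 2.5 = 12.5 dB below threshold.
Output = -39 − 12.5 = -51.5 dBFS.

-51.5 dBFS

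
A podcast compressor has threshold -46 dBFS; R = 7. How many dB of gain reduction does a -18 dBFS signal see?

Overshoot = -18 − (-46) = 28 dB.
At 7:1, output sits 28/7 = 4 dB above threshold.
GR = overshoot in − overshoot out = 28 − 4 = 24 dB.

24 dB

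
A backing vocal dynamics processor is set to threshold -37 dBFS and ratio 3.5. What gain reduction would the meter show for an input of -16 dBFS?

-16 dBFS exceeds the threshold by 21 dB.
At 3.5:1, output sits 21/3.5 = 6 dB above threshold.
Gain reduction = 21 − 6 = 15 dB.

15 dB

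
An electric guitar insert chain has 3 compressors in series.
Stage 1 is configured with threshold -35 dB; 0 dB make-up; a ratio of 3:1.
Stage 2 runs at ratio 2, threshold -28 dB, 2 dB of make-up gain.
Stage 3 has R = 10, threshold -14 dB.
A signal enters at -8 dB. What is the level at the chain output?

Stage 1: overshoot 27 dB → 27/3 = 9 dB → -26 dB.
Stage 2: -26 dB is 2 dB over -28 dB; at 2:1 that becomes 1 dB over, giving -27 dB; +2 dB make-up → -25 dB.
Stage 3: -25 dB is at or below the -14 dB threshold — no compression; output -25 dB.

-25 dB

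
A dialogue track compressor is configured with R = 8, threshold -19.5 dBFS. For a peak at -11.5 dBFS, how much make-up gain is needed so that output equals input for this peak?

7 dB

The peak compresses to -19.5 + 8/8 = -18.5 dBFS.
To reach -11.5 dBFS requires -11.5 − (-18.5) = 7 dB of make-up.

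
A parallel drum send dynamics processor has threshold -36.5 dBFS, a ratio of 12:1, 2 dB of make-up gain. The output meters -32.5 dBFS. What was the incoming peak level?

Before make-up, the level was -32.5 − 2 = -34.5 dBFS.
The compressed level sits -34.5 − (-36.5) = 2 dB over threshold.
Input overshoot = R × output overshoot = 24 dB → input = -36.5 + 24 = -12.5 dBFS.

-12.5 dBFS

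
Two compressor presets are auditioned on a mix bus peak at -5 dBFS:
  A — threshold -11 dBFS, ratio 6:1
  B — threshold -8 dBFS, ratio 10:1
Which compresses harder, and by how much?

A, by 2.3 dB

A: 6 dB over, compressed to 1 dB over, so 5 dB of GR.
B: 3 dB over, compressed to 0.3 dB over, so 2.7 dB of GR.
A applies 2.3 dB more gain reduction.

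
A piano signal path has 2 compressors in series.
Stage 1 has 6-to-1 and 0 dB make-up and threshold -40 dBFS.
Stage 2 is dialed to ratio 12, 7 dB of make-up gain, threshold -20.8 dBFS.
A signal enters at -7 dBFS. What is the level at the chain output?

-27.5 dBFS

Stage 1: overshoot 33 dB → 33/6 = 5.5 dB → -34.5 dBFS.
Stage 2: -34.5 dBFS is at or below the -20.8 dBFS threshold — no compression; make-up brings it to -27.5 dBFS.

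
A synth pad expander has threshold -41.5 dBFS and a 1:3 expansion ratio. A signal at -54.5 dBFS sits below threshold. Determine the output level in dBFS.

-80.5 dBFS

The input is 13 dB below the -41.5 dBFS threshold.
A 1:3 expander multiplies undershoot by 3: 13 × 3 = 39 dB below threshold.
Output = -41.5 − 39 = -80.5 dBFS.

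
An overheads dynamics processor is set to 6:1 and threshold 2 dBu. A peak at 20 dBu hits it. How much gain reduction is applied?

Overshoot = 20 − 2 = 18 dB.
At 6:1, output sits 18/6 = 3 dB above threshold.
So the signal is attenuated by 18 − 3 = 15 dB.

15 dB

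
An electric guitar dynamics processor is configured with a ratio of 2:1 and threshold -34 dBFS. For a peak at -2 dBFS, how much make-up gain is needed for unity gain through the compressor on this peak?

The peak compresses to -34 + 32/2 = -18 dBFS.
To reach -2 dBFS requires -2 − (-18) = 16 dB of make-up.

16 dB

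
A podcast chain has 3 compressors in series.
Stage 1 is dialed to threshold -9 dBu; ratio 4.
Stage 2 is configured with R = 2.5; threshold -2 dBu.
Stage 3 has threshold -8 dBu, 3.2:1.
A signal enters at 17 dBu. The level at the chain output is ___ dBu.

-6.28125 dBu

Stage 1: overshoot 26 dB → 26/4 = 6.5 dB → -2.5 dBu.
Stage 2: -2.5 dBu ≤ -2 dBu, so stage 2 doesn't engage; output -2.5 dBu.
Stage 3: 5.5 dB above -8 dBu, reduced 3.2:1 to 1.71875 dB above → -6.28125 dBu.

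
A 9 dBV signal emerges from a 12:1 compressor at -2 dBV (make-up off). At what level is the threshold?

Input is 12 dB above T (since output overshoot × R = input overshoot: (-2 − T)·12 = 9 − T gives T = -3 dBV).
Check: -3 + (9 − (-3))/12 = -3 + 1 = -2 dBV. ✓

-3 dBV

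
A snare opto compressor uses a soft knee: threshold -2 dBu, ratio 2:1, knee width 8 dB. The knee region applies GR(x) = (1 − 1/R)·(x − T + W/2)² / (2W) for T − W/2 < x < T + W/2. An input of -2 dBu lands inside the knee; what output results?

x − T + W/2 = -2 − (-2) + 4 = 4.
GR = (1 − 1/2) × 4² / 16 = 0.5 × 16 / 16 = 0.5 dB.
Output = -2 − 0.5 = -2.5 dBu.

-2.5 dBu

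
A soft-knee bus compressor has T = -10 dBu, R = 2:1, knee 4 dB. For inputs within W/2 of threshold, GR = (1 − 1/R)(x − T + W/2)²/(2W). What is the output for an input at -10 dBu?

-10.25 dBu

x − T + W/2 = -10 − (-10) + 2 = 2.
GR = (1 − 1/2) × 2² / 8 = 0.5 × 4 / 8 = 0.25 dB.
Output = -10 − 0.25 = -10.25 dBu.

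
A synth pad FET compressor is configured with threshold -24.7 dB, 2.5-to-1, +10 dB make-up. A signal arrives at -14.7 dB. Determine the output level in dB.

-14.7 dB sits 10 dB over threshold.
The 10 dB excess becomes 4 dB after 2.5:1 reduction.
That puts the output at -20.7 dB; make-up adds 10 dB, giving -10.7 dB.

-10.7 dB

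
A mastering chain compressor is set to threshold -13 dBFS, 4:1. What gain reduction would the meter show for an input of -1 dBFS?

-1 dBFS exceeds the threshold by 12 dB.
At 4:1, output sits 12/4 = 3 dB above threshold.
GR = overshoot in − overshoot out = 12 − 3 = 9 dB.

9 dB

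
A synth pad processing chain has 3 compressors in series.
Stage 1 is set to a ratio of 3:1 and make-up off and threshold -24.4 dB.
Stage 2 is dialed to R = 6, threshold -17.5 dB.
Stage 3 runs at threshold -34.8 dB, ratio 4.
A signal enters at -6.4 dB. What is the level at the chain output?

Stage 1: -6.4 dB is 18 dB over -24.4 dB; at 3:1 that becomes 6 dB over, giving -18.4 dB.
Stage 2: -18.4 dB ≤ -17.5 dB, so stage 2 doesn't engage; output -18.4 dB.
Stage 3: -18.4 dB is 16.4 dB over -34.8 dB; at 4:1 that becomes 4.1 dB over, giving -30.7 dB.

-30.7 dB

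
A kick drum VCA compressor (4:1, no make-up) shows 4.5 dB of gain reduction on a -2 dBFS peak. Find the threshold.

Let T be the threshold. Output overshoot = (input overshoot)/R, so -6.5 − T = (-2 − T)/4.
4·(-6.5 − T) = -2 − T → 3·T = -26 − (-2) = -24.
T = -24/3 = -8 dBFS.

-8 dBFS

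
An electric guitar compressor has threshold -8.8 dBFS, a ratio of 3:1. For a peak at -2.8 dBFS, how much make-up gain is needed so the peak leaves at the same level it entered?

4 dB

The peak compresses to -8.8 + 6/3 = -6.8 dBFS.
To reach -2.8 dBFS requires -2.8 − (-6.8) = 4 dB of make-up.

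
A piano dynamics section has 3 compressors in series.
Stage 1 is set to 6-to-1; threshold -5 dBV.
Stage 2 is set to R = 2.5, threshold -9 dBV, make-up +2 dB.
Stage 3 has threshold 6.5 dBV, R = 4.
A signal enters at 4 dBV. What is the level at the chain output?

Stage 1: 4 dBV is 9 dB over -5 dBV; at 6:1 that becomes 1.5 dB over, giving -3.5 dBV.
Stage 2: overshoot 5.5 dB → 5.5/2.5 = 2.2 dB → -6.8 dBV; +2 dB make-up → -4.8 dBV.
Stage 3: below threshold (-4.8 ≤ 6.5); passes unchanged; output -4.8 dBV.

-4.8 dBV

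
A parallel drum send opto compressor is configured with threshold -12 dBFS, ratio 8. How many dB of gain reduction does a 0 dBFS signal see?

The signal is 12 dB above threshold.
After 8:1 compression the overshoot becomes 12/8 = 1.5 dB.
So the signal is attenuated by 12 − 1.5 = 10.5 dB.

10.5 dB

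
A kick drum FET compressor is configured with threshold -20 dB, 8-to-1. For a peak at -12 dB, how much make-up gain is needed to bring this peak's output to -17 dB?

2 dB

The peak compresses to -20 + 8/8 = -19 dB.
To reach -17 dB requires -17 − (-19) = 2 dB of make-up.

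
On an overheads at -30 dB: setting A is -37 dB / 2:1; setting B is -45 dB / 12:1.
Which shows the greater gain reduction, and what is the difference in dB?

B, by 10.25 dB

A: GR = 7 − 7/2 = 3.5 dB.
B: GR = 15 − 15/12 = 13.75 dB.
B reduces 10.25 dB more.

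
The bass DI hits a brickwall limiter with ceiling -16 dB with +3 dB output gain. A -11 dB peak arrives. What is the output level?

A brickwall limiter is an ∞:1 compressor: any input above the ceiling is clamped to -16 dB.
Output gain then adds 3 dB: -16 + 3 = -13 dB.

-13 dB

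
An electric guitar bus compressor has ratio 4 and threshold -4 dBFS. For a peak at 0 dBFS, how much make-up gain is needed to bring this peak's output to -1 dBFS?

Overshoot 4 dB → 4/4 = 1 dB after compression, so the compressed level is -4 + 1 = -3 dBFS.
Make-up = target − compressed = -1 − (-3) = 2 dB.

2 dB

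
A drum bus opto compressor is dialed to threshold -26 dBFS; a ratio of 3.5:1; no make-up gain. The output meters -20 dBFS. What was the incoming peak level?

Post-compression overshoot = -20 − (-26) = 6 dB.
Input overshoot = R × output overshoot = 21 dB → input = -26 + 21 = -5 dBFS.

-5 dBFS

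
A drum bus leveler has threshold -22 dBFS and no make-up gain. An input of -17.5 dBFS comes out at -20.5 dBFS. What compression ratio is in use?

Input overshoot = -17.5 − (-22) = 4.5 dB; output overshoot = -20.5 − (-22) = 1.5 dB.
Ratio = 4.5 / 1.5 = 3.

3:1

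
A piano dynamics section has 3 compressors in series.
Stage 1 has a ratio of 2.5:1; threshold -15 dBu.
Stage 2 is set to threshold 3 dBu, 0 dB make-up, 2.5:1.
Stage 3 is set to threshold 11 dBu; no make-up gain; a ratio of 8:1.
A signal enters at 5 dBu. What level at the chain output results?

-7 dBu

Stage 1: overshoot 20 dB → 20/2.5 = 8 dB → -7 dBu.
Stage 2: -7 dBu is at or below the 3 dBu threshold — no compression; output -7 dBu.
Stage 3: below threshold (-7 ≤ 11); passes unchanged; output -7 dBu.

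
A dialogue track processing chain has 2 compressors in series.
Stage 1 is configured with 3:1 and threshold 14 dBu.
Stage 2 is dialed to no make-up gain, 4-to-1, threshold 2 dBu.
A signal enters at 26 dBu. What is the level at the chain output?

Stage 1: 26 dBu is 12 dB over 14 dBu; at 3:1 that becomes 4 dB over, giving 18 dBu.
Stage 2: overshoot 16 dB → 16/4 = 4 dB → 6 dBu.

6 dBu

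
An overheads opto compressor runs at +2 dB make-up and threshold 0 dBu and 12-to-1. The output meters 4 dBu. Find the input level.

Before make-up, the level was 4 − 2 = 2 dBu.
The compressed level sits 2 − 0 = 2 dB over threshold.
Input overshoot = R × output overshoot = 24 dB → input = 0 + 24 = 24 dBu.

24 dBu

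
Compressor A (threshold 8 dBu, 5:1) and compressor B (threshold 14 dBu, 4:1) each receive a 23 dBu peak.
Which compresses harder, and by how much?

A, by 5.25 dB

A: overshoot 15 dB → output overshoot 3 dB → GR 12 dB.
B: overshoot 9 dB → output overshoot 2.25 dB → GR 6.75 dB.
A applies 5.25 dB more gain reduction.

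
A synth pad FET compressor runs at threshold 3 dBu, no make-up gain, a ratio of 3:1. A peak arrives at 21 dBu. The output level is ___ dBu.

9 dBu

Overshoot: 21 − 3 = 18 dB.
3:1 compression reduces that to 18/3 = 6 dB over.
So the level is 3 + 6 = 9 dBu.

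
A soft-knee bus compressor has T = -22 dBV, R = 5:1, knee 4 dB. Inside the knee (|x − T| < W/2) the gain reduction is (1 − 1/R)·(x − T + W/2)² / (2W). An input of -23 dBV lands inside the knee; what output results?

-23.1 dBV

x − T + W/2 = -23 − (-22) + 2 = 1.
GR = (1 − 1/5) × 1² / 8 = 0.8 × 1 / 8 = 0.1 dB.
Output = -23 − 0.1 = -23.1 dBV.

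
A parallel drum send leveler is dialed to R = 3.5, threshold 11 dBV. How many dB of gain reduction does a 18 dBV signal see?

5 dB

The signal is 7 dB above threshold.
At 3.5:1, output sits 7/3.5 = 2 dB above threshold.
Gain reduction = 7 − 2 = 5 dB.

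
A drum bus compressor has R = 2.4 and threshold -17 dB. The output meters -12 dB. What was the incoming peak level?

-5 dB

That's 5 dB above the -17 dB threshold.
Undo the ratio: input overshoot = 5 × 2.4 = 12 dB, giving input = -5 dB.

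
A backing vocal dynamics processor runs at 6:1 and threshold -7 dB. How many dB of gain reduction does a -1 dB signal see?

5 dB

-1 dB exceeds the threshold by 6 dB.
After 6:1 compression the overshoot becomes 6/6 = 1 dB.
Gain reduction = 6 − 1 = 5 dB.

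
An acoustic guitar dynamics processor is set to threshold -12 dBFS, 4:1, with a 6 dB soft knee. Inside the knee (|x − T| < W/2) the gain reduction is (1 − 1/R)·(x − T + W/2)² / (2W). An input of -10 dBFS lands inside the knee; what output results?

-11.5625 dBFS

x − T + W/2 = -10 − (-12) + 3 = 5.
GR = (1 − 1/4) × 5² / 12 = 0.75 × 25 / 12 = 1.5625 dB.
Output = -10 − 1.5625 = -11.5625 dBFS.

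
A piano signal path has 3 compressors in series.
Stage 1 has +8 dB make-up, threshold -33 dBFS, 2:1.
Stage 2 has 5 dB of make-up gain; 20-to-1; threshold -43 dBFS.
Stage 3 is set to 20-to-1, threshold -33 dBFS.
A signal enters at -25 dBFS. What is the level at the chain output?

Stage 1: 8 dB above -33 dBFS, reduced 2:1 to 4 dB above → -29 dBFS; +8 dB make-up → -21 dBFS.
Stage 2: overshoot 22 dB → 22/20 = 1.1 dB → -41.9 dBFS; +5 dB make-up → -36.9 dBFS.
Stage 3: below threshold (-36.9 ≤ -33); passes unchanged; output -36.9 dBFS.

-36.9 dBFS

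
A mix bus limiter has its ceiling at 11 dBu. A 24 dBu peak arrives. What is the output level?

At ∞:1, everything above 11 dBu is held at the ceiling.

11 dBu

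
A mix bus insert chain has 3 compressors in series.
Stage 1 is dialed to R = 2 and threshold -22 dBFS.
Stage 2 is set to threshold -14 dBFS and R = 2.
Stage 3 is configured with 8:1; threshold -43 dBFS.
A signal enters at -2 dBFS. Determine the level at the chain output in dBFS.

Stage 1: overshoot 20 dB → 20/2 = 10 dB → -12 dBFS.
Stage 2: -12 dBFS is 2 dB over -14 dBFS; at 2:1 that becomes 1 dB over, giving -13 dBFS.
Stage 3: overshoot 30 dB → 30/8 = 3.75 dB → -39.25 dBFS.

-39.25 dBFS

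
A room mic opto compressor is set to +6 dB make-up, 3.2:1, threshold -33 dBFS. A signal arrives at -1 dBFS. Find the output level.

-17 dBFS

Overshoot: -1 − (-33) = 32 dB.
At 3.2:1 the overshoot is divided by 3.2, leaving 10 dB above threshold.
That puts the output at -23 dBFS; make-up adds 6 dB, giving -17 dBFS.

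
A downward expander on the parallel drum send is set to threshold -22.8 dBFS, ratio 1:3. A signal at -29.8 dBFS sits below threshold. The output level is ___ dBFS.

-43.8 dBFS

The input is 7 dB below the -22.8 dBFS threshold.
A 1:3 expander multiplies undershoot by 3: 7 × 3 = 21 dB below threshold.
Output = -22.8 − 21 = -43.8 dBFS.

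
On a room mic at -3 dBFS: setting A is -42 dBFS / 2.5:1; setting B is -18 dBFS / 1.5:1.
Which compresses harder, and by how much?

A: 39 dB over, compressed to 15.6 dB over, so 23.4 dB of GR.
B: 15 dB over, compressed to 10 dB over, so 5 dB of GR.
Difference: 18.4 dB in favour of A.

A, by 18.4 dB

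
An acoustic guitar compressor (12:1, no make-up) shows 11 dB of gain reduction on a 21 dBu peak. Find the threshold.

Input is 12 dB above T (since output overshoot × R = input overshoot: (10 − T)·12 = 21 − T gives T = 9 dBu).
Check: 9 + (21 − 9)/12 = 9 + 1 = 10 dBu. ✓

9 dBu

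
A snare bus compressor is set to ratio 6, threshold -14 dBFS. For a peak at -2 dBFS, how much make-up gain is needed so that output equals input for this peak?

Without make-up, output = threshold + overshoot/6 = -14 + 2 = -12 dBFS.
Gap to target: 10 dB.

10 dB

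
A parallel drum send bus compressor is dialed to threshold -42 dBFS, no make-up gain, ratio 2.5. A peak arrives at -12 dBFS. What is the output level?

-30 dBFS

The input is 30 dB above the -42 dBFS threshold.
At 2.5:1 the overshoot is divided by 2.5, leaving 12 dB above threshold.
Output = -42 + 12 = -30 dBFS.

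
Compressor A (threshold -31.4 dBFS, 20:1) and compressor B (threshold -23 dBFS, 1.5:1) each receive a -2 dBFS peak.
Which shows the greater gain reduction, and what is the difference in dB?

A, by 20.93 dB

A: overshoot 29.4 dB → output overshoot 1.47 dB → GR 27.93 dB.
B: overshoot 21 dB → output overshoot 14 dB → GR 7 dB.
A applies 20.93 dB more gain reduction.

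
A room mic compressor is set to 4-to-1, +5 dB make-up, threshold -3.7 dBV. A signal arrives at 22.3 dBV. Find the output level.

Overshoot: 22.3 − (-3.7) = 26 dB.
At 4:1 the overshoot is divided by 4, leaving 6.5 dB above threshold.
So the level is -3.7 + 6.5 = 2.8 dBV; make-up adds 5 dB, giving 7.8 dBV.

7.8 dBV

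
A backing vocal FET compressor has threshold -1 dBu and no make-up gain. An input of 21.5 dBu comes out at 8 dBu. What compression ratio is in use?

Input overshoot = 21.5 − (-1) = 22.5 dB; output overshoot = 8 − (-1) = 9 dB.
Ratio = 22.5 / 9 = 2.5.

2.5:1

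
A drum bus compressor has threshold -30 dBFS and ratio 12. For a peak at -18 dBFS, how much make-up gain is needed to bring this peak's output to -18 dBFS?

11 dB

Overshoot 12 dB → 12/12 = 1 dB after compression, so the compressed level is -30 + 1 = -29 dBFS.
Make-up = target − compressed = -18 − (-29) = 11 dB.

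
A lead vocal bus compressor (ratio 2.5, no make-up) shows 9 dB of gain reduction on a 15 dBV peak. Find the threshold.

Let T be the threshold. Output overshoot = (input overshoot)/R, so 6 − T = (15 − T)/2.5.
2.5·(6 − T) = 15 − T → 1.5·T = 15 − 15 = 0.
T = 0/1.5 = 0 dBV.

0 dBV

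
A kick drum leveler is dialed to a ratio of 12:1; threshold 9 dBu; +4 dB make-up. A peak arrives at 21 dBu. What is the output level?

The input is 12 dB above the 9 dBu threshold.
12:1 compression reduces that to 12/12 = 1 dB over.
Output = 9 + 1 = 10 dBu; make-up adds 4 dB, giving 14 dBu.

14 dBu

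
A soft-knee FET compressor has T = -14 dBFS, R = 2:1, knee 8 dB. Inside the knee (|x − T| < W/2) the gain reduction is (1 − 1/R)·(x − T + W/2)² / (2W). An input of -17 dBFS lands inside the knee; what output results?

x − T + W/2 = -17 − (-14) + 4 = 1.
GR = (1 − 1/2) × 1² / 16 = 0.5 × 1 / 16 = 0.03125 dB.
Output = -17 − 0.03125 = -17.03125 dBFS.

-17.03125 dBFS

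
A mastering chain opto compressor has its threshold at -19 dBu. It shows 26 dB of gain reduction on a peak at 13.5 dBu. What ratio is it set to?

Input overshoot = 13.5 − (-19) = 32.5 dB.
Output overshoot = 32.5 − 26 = 6.5 dB.
Ratio = input overshoot / output overshoot = 32.5 / 6.5 = 5.

5:1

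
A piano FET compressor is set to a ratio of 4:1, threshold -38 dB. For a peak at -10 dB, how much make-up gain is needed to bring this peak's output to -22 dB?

9 dB

The peak compresses to -38 + 28/4 = -31 dB.
To reach -22 dB requires -22 − (-31) = 9 dB of make-up.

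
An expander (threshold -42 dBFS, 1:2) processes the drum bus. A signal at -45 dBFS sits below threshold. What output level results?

-48 dBFS

Below threshold, a 1:2 expander applies gain = (2−1)×(T − x) of attenuation.
(2−1) × 3 = 3 dB, so output = -45 − 3 = -48 dBFS.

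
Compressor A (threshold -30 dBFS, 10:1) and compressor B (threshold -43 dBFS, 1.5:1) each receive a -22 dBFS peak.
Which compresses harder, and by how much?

A, by 0.2 dB

A: overshoot 8 dB → output overshoot 0.8 dB → GR 7.2 dB.
B: overshoot 21 dB → output overshoot 14 dB → GR 7 dB.
A reduces 0.2 dB more.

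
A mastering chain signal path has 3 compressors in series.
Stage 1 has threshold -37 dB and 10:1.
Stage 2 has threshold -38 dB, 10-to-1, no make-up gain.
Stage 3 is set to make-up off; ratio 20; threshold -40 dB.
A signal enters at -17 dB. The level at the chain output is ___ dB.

Stage 1: overshoot 20 dB → 20/10 = 2 dB → -35 dB.
Stage 2: overshoot 3 dB → 3/10 = 0.3 dB → -37.7 dB.
Stage 3: overshoot 2.3 dB → 2.3/20 = 0.115 dB → -39.885 dB.

-39.885 dB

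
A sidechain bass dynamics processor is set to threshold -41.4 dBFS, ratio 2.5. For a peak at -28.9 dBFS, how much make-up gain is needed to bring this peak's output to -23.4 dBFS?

The peak compresses to -41.4 + 12.5/2.5 = -36.4 dBFS.
To reach -23.4 dBFS requires -23.4 − (-36.4) = 13 dB of make-up.

13 dB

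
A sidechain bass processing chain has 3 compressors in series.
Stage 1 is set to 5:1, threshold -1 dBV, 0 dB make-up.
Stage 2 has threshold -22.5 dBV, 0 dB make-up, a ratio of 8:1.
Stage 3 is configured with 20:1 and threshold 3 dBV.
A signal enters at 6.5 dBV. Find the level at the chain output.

Stage 1: 6.5 dBV is 7.5 dB over -1 dBV; at 5:1 that becomes 1.5 dB over, giving 0.5 dBV.
Stage 2: 0.5 dBV is 23 dB over -22.5 dBV; at 8:1 that becomes 2.875 dB over, giving -19.625 dBV.
Stage 3: below threshold (-19.625 ≤ 3); passes unchanged; output -19.625 dBV.

-19.625 dBV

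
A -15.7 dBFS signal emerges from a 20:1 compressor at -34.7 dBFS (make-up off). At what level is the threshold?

-35.7 dBFS

Let T be the threshold. Output overshoot = (input overshoot)/R, so -34.7 − T = (-15.7 − T)/20.
20·(-34.7 − T) = -15.7 − T → 19·T = -694 − (-15.7) = -678.3.
T = -678.3/19 = -35.7 dBFS.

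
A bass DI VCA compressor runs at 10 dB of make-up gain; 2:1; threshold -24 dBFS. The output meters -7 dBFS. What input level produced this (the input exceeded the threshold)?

Before make-up, the level was -7 − 10 = -17 dBFS.
Post-compression overshoot = -17 − (-24) = 7 dB.
Input overshoot = R × output overshoot = 14 dB → input = -24 + 14 = -10 dBFS.

-10 dBFS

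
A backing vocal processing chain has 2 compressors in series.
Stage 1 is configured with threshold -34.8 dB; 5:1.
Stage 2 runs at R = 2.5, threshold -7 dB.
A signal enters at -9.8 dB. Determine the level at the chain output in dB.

Stage 1: -9.8 dB is 25 dB over -34.8 dB; at 5:1 that becomes 5 dB over, giving -29.8 dB.
Stage 2: below threshold (-29.8 ≤ -7); passes unchanged; output -29.8 dB.

-29.8 dB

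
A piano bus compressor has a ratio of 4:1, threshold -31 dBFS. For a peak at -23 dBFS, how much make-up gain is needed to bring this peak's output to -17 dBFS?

The peak compresses to -31 + 8/4 = -29 dBFS.
To reach -17 dBFS requires -17 − (-29) = 12 dB of make-up.

12 dB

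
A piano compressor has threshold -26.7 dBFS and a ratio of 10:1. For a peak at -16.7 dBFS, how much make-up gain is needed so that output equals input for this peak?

Without make-up, output = threshold + overshoot/10 = -26.7 + 1 = -25.7 dBFS.
Gap to target: 9 dB.

9 dB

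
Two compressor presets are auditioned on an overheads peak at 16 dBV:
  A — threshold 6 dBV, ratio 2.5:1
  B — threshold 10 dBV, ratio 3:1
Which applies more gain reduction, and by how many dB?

A: 10 dB over, compressed to 4 dB over, so 6 dB of GR.
B: 6 dB over, compressed to 2 dB over, so 4 dB of GR.
Difference: 2 dB in favour of A.

A, by 2 dB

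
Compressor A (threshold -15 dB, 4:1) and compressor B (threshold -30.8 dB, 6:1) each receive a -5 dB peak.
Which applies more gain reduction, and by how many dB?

B, by 14 dB

A: overshoot 10 dB → output overshoot 2.5 dB → GR 7.5 dB.
B: overshoot 25.8 dB → output overshoot 4.3 dB → GR 21.5 dB.
B applies 14 dB more gain reduction.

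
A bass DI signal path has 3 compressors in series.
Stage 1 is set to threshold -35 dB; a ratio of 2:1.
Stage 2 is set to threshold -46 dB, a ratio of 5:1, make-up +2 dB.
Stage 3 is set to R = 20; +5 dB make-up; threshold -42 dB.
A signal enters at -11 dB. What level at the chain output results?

-36.87 dB

Stage 1: -11 dB is 24 dB over -35 dB; at 2:1 that becomes 12 dB over, giving -23 dB.
Stage 2: 23 dB above -46 dB, reduced 5:1 to 4.6 dB above → -41.4 dB; +2 dB make-up → -39.4 dB.
Stage 3: overshoot 2.6 dB → 2.6/20 = 0.13 dB → -41.87 dB; +5 dB make-up → -36.87 dB.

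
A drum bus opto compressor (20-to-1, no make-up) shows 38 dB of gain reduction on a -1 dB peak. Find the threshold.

Input is 40 dB above T (since output overshoot × R = input overshoot: (-39 − T)·20 = -1 − T gives T = -41 dB).
Check: -41 + (-1 − (-41))/20 = -41 + 2 = -39 dB. ✓

-41 dB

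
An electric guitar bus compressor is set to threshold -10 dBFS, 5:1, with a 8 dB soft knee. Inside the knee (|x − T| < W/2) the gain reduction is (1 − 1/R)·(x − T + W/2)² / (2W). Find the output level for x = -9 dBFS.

-10.25 dBFS

x − T + W/2 = -9 − (-10) + 4 = 5.
GR = (1 − 1/5) × 5² / 16 = 0.8 × 25 / 16 = 1.25 dB.
Output = -9 − 1.25 = -10.25 dBFS.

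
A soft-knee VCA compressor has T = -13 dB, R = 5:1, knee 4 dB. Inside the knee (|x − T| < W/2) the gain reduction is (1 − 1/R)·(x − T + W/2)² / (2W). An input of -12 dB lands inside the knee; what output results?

-12.9 dB

x − T + W/2 = -12 − (-13) + 2 = 3.
GR = (1 − 1/5) × 3² / 8 = 0.8 × 9 / 8 = 0.9 dB.
Output = -12 − 0.9 = -12.9 dB.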